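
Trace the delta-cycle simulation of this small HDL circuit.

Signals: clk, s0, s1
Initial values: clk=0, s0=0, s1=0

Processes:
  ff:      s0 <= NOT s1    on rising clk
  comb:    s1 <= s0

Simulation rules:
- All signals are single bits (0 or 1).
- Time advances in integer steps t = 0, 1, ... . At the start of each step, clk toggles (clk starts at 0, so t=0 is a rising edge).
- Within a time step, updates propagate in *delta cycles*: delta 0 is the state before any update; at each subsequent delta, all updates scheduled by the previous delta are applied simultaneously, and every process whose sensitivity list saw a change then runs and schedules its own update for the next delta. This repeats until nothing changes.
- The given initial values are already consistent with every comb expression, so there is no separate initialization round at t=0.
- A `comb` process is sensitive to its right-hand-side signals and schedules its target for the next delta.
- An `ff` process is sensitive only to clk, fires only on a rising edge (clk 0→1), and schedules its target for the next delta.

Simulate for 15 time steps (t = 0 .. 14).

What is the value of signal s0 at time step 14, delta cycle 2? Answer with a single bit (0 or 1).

[bits: s0,s1,clk]
t=0: Δ0=000 Δ1=001 Δ2=101 Δ3=111 | 3Δ
t=1: Δ0=111 Δ1=110 | 1Δ
t=2: Δ0=110 Δ1=111 Δ2=011 Δ3=001 | 3Δ
t=3: Δ0=001 Δ1=000 | 1Δ
t=4: Δ0=000 Δ1=001 Δ2=101 Δ3=111 | 3Δ
t=5: Δ0=111 Δ1=110 | 1Δ
t=6: Δ0=110 Δ1=111 Δ2=011 Δ3=001 | 3Δ
t=7: Δ0=001 Δ1=000 | 1Δ
t=8: Δ0=000 Δ1=001 Δ2=101 Δ3=111 | 3Δ
t=9: Δ0=111 Δ1=110 | 1Δ
t=10: Δ0=110 Δ1=111 Δ2=011 Δ3=001 | 3Δ
t=11: Δ0=001 Δ1=000 | 1Δ
t=12: Δ0=000 Δ1=001 Δ2=101 Δ3=111 | 3Δ
t=13: Δ0=111 Δ1=110 | 1Δ
t=14: Δ0=110 Δ1=111 Δ2=011 Δ3=001 | 3Δ

0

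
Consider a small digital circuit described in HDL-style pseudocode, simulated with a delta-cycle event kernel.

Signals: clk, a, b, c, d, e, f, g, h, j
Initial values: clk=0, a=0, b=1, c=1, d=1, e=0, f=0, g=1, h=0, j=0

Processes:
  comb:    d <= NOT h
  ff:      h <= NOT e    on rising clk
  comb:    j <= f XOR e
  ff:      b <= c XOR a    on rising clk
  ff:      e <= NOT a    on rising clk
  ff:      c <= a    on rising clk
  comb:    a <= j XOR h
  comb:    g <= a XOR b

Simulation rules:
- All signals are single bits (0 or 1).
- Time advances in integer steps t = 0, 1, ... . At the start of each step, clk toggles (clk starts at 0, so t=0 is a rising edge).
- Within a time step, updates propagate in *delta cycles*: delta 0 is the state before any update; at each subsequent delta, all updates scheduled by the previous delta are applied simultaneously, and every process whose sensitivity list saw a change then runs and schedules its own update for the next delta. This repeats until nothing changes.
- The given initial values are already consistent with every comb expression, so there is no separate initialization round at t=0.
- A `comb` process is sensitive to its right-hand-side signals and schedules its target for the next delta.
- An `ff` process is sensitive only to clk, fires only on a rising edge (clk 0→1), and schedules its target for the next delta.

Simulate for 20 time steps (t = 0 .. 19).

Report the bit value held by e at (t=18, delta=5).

1

t=0 Δ0: b=1 a=0 h=0 g=1 e=0 d=1 f=0 clk=0 j=0 c=1
  Δ1: clk:0→1
  Δ2: h:0→1, e:0→1, c:1→0
  Δ3: a:0→1, d:1→0, j:0→1
  Δ4: a:1→0, g:1→0
  Δ5: g:0→1
  (5Δ to stable)
t=1 Δ0: b=1 a=0 h=1 g=1 e=1 d=0 f=0 clk=1 j=1 c=0
  Δ1: clk:1→0
  (1Δ to stable)
t=2 Δ0: b=1 a=0 h=1 g=1 e=1 d=0 f=0 clk=0 j=1 c=0
  Δ1: clk:0→1
  Δ2: b:1→0, h:1→0
  Δ3: a:0→1, g:1→0, d:0→1
  Δ4: g:0→1
  (4Δ to stable)
t=3 Δ0: b=0 a=1 h=0 g=1 e=1 d=1 f=0 clk=1 j=1 c=0
  Δ1: clk:1→0
  (1Δ to stable)
t=4 Δ0: b=0 a=1 h=0 g=1 e=1 d=1 f=0 clk=0 j=1 c=0
  Δ1: clk:0→1
  Δ2: b:0→1, e:1→0, c:0→1
  Δ3: g:1→0, j:1→0
  Δ4: a:1→0
  Δ5: g:0→1
  (5Δ to stable)
t=5 Δ0: b=1 a=0 h=0 g=1 e=0 d=1 f=0 clk=1 j=0 c=1
  Δ1: clk:1→0
  (1Δ to stable)
t=6 Δ0: b=1 a=0 h=0 g=1 e=0 d=1 f=0 clk=0 j=0 c=1
  Δ1: clk:0→1
  Δ2: h:0→1, e:0→1, c:1→0
  Δ3: a:0→1, d:1→0, j:0→1
  Δ4: a:1→0, g:1→0
  Δ5: g:0→1
  (5Δ to stable)
t=7 Δ0: b=1 a=0 h=1 g=1 e=1 d=0 f=0 clk=1 j=1 c=0
  Δ1: clk:1→0
  (1Δ to stable)
t=8 Δ0: b=1 a=0 h=1 g=1 e=1 d=0 f=0 clk=0 j=1 c=0
  Δ1: clk:0→1
  Δ2: b:1→0, h:1→0
  Δ3: a:0→1, g:1→0, d:0→1
  Δ4: g:0→1
  (4Δ to stable)
t=9 Δ0: b=0 a=1 h=0 g=1 e=1 d=1 f=0 clk=1 j=1 c=0
  Δ1: clk:1→0
  (1Δ to stable)
t=10 Δ0: b=0 a=1 h=0 g=1 e=1 d=1 f=0 clk=0 j=1 c=0
  Δ1: clk:0→1
  Δ2: b:0→1, e:1→0, c:0→1
  Δ3: g:1→0, j:1→0
  Δ4: a:1→0
  Δ5: g:0→1
  (5Δ to stable)
t=11 Δ0: b=1 a=0 h=0 g=1 e=0 d=1 f=0 clk=1 j=0 c=1
  Δ1: clk:1→0
  (1Δ to stable)
t=12 Δ0: b=1 a=0 h=0 g=1 e=0 d=1 f=0 clk=0 j=0 c=1
  Δ1: clk:0→1
  Δ2: h:0→1, e:0→1, c:1→0
  Δ3: a:0→1, d:1→0, j:0→1
  Δ4: a:1→0, g:1→0
  Δ5: g:0→1
  (5Δ to stable)
t=13 Δ0: b=1 a=0 h=1 g=1 e=1 d=0 f=0 clk=1 j=1 c=0
  Δ1: clk:1→0
  (1Δ to stable)
t=14 Δ0: b=1 a=0 h=1 g=1 e=1 d=0 f=0 clk=0 j=1 c=0
  Δ1: clk:0→1
  Δ2: b:1→0, h:1→0
  Δ3: a:0→1, g:1→0, d:0→1
  Δ4: g:0→1
  (4Δ to stable)
t=15 Δ0: b=0 a=1 h=0 g=1 e=1 d=1 f=0 clk=1 j=1 c=0
  Δ1: clk:1→0
  (1Δ to stable)
t=16 Δ0: b=0 a=1 h=0 g=1 e=1 d=1 f=0 clk=0 j=1 c=0
  Δ1: clk:0→1
  Δ2: b:0→1, e:1→0, c:0→1
  Δ3: g:1→0, j:1→0
  Δ4: a:1→0
  Δ5: g:0→1
  (5Δ to stable)
t=17 Δ0: b=1 a=0 h=0 g=1 e=0 d=1 f=0 clk=1 j=0 c=1
  Δ1: clk:1→0
  (1Δ to stable)
t=18 Δ0: b=1 a=0 h=0 g=1 e=0 d=1 f=0 clk=0 j=0 c=1
  Δ1: clk:0→1
  Δ2: h:0→1, e:0→1, c:1→0
  Δ3: a:0→1, d:1→0, j:0→1
  Δ4: a:1→0, g:1→0
  Δ5: g:0→1
  (5Δ to stable)
t=19 Δ0: b=1 a=0 h=1 g=1 e=1 d=0 f=0 clk=1 j=1 c=0
  Δ1: clk:1→0
  (1Δ to stable)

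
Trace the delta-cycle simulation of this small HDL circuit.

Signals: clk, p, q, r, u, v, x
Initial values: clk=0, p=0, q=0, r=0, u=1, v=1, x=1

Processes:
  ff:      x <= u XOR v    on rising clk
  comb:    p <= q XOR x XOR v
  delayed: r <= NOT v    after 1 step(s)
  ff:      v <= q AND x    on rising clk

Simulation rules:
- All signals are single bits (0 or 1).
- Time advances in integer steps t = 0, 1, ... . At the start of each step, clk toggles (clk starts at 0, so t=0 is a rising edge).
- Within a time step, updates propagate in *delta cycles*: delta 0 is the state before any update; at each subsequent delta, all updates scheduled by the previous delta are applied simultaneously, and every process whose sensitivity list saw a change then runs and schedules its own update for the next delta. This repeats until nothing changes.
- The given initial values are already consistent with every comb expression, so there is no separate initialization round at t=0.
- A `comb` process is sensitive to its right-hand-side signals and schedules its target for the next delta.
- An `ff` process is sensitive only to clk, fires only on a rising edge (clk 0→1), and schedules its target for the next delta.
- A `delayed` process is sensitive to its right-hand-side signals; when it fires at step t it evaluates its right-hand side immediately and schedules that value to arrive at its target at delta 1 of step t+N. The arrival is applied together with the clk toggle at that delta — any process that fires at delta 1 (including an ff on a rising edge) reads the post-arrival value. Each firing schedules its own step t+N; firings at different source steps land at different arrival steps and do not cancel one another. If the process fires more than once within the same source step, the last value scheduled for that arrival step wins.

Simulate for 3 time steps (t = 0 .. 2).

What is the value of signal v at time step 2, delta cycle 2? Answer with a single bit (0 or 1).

0

t=0 Δ0: x=1 p=0 clk=0 q=0 u=1 r=0 v=1
  Δ1: clk:0→1
  Δ2: x:1→0, v:1→0
  (2Δ to stable)
t=1 Δ0: x=0 p=0 clk=1 q=0 u=1 r=0 v=0
  Δ1: clk:1→0, r:0→1
  (1Δ to stable)
t=2 Δ0: x=0 p=0 clk=0 q=0 u=1 r=1 v=0
  Δ1: clk:0→1
  Δ2: x:0→1
  Δ3: p:0→1
  (3Δ to stable)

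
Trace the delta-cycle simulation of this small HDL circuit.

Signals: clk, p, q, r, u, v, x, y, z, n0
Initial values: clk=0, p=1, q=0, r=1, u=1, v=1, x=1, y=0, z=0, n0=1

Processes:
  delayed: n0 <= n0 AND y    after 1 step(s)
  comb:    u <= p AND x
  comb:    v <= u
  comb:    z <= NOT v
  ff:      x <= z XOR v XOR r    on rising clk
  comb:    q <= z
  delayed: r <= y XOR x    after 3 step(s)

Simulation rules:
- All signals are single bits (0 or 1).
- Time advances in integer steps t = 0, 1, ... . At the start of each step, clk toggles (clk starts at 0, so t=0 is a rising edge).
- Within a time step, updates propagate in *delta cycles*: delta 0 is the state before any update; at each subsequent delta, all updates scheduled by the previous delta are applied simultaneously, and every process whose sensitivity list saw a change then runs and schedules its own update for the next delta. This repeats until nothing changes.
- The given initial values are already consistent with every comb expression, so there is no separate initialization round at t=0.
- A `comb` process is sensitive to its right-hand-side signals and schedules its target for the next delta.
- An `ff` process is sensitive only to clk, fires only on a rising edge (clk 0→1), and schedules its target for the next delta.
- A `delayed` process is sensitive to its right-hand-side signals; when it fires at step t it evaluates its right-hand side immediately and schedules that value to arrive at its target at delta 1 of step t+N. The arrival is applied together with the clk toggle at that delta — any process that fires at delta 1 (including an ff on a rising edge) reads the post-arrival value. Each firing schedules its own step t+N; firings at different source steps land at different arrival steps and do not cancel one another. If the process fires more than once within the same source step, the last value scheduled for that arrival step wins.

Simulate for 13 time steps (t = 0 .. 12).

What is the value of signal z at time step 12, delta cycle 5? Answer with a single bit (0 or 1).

0

t=0 Δ0: x=1 r=1 p=1 n0=1 u=1 v=1 z=0 clk=0 y=0 q=0
  Δ1: clk:0→1
  Δ2: x:1→0
  Δ3: u:1→0
  Δ4: v:1→0
  Δ5: z:0→1
  Δ6: q:0→1
  (6Δ to stable)
t=1 Δ0: x=0 r=1 p=1 n0=1 u=0 v=0 z=1 clk=1 y=0 q=1
  Δ1: clk:1→0
  (1Δ to stable)
t=2 Δ0: x=0 r=1 p=1 n0=1 u=0 v=0 z=1 clk=0 y=0 q=1
  Δ1: clk:0→1
  (1Δ to stable)
t=3 Δ0: x=0 r=1 p=1 n0=1 u=0 v=0 z=1 clk=1 y=0 q=1
  Δ1: r:1→0, clk:1→0
  (1Δ to stable)
t=4 Δ0: x=0 r=0 p=1 n0=1 u=0 v=0 z=1 clk=0 y=0 q=1
  Δ1: clk:0→1
  Δ2: x:0→1
  Δ3: u:0→1
  Δ4: v:0→1
  Δ5: z:1→0
  Δ6: q:1→0
  (6Δ to stable)
t=5 Δ0: x=1 r=0 p=1 n0=1 u=1 v=1 z=0 clk=1 y=0 q=0
  Δ1: clk:1→0
  (1Δ to stable)
t=6 Δ0: x=1 r=0 p=1 n0=1 u=1 v=1 z=0 clk=0 y=0 q=0
  Δ1: clk:0→1
  (1Δ to stable)
t=7 Δ0: x=1 r=0 p=1 n0=1 u=1 v=1 z=0 clk=1 y=0 q=0
  Δ1: r:0→1, clk:1→0
  (1Δ to stable)
t=8 Δ0: x=1 r=1 p=1 n0=1 u=1 v=1 z=0 clk=0 y=0 q=0
  Δ1: clk:0→1
  Δ2: x:1→0
  Δ3: u:1→0
  Δ4: v:1→0
  Δ5: z:0→1
  Δ6: q:0→1
  (6Δ to stable)
t=9 Δ0: x=0 r=1 p=1 n0=1 u=0 v=0 z=1 clk=1 y=0 q=1
  Δ1: clk:1→0
  (1Δ to stable)
t=10 Δ0: x=0 r=1 p=1 n0=1 u=0 v=0 z=1 clk=0 y=0 q=1
  Δ1: clk:0→1
  (1Δ to stable)
t=11 Δ0: x=0 r=1 p=1 n0=1 u=0 v=0 z=1 clk=1 y=0 q=1
  Δ1: r:1→0, clk:1→0
  (1Δ to stable)
t=12 Δ0: x=0 r=0 p=1 n0=1 u=0 v=0 z=1 clk=0 y=0 q=1
  Δ1: clk:0→1
  Δ2: x:0→1
  Δ3: u:0→1
  Δ4: v:0→1
  Δ5: z:1→0
  Δ6: q:1→0
  (6Δ to stable)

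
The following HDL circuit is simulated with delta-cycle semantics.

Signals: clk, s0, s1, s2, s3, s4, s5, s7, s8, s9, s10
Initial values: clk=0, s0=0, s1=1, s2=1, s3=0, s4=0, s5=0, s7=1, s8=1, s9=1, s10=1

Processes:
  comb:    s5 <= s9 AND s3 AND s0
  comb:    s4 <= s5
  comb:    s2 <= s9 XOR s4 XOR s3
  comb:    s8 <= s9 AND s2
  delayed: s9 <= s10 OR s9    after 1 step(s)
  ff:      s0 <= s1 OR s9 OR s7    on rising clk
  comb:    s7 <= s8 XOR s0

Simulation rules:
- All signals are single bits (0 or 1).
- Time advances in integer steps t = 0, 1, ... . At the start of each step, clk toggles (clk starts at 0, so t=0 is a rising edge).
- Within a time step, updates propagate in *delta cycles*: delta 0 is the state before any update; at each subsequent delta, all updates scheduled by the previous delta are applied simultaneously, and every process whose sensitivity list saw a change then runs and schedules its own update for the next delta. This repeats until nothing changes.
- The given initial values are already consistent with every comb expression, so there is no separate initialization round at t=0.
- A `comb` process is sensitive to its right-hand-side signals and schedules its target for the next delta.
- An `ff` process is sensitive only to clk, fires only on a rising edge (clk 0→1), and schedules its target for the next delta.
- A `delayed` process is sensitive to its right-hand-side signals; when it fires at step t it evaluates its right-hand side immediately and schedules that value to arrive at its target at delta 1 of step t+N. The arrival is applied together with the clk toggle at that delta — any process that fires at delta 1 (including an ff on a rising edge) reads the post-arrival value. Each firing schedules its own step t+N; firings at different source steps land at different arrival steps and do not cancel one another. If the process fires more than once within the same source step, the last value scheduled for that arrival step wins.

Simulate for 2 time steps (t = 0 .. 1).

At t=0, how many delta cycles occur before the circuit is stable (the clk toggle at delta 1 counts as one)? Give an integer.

t0.Δ0 s9=1 s1=1 s7=1 s2=1 clk=0 s4=0 s8=1 s3=0 s5=0 s10=1 s0=0
t0.Δ1 s9=1 s1=1 s7=1 s2=1 clk=1 s4=0 s8=1 s3=0 s5=0 s10=1 s0=0
t0.Δ2 s9=1 s1=1 s7=1 s2=1 clk=1 s4=0 s8=1 s3=0 s5=0 s10=1 s0=1
t0.Δ3 s9=1 s1=1 s7=0 s2=1 clk=1 s4=0 s8=1 s3=0 s5=0 s10=1 s0=1
t1.Δ0 s9=1 s1=1 s7=0 s2=1 clk=1 s4=0 s8=1 s3=0 s5=0 s10=1 s0=1
t1.Δ1 s9=1 s1=1 s7=0 s2=1 clk=0 s4=0 s8=1 s3=0 s5=0 s10=1 s0=1

3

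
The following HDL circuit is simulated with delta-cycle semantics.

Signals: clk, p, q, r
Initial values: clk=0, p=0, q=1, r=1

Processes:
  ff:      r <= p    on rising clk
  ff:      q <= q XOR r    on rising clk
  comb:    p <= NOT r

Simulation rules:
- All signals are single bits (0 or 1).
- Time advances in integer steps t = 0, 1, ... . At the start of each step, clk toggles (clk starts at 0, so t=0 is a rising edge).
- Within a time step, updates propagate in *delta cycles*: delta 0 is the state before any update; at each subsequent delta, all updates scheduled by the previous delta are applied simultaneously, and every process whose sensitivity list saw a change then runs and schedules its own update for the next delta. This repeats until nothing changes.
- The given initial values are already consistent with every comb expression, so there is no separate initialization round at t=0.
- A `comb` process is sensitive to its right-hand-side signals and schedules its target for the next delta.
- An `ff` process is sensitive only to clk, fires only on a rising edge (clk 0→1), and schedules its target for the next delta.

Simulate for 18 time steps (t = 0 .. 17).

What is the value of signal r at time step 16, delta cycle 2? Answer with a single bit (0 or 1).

0

t0.Δ0 p=0 clk=0 r=1 q=1
t0.Δ1 p=0 clk=1 r=1 q=1
t0.Δ2 p=0 clk=1 r=0 q=0
t0.Δ3 p=1 clk=1 r=0 q=0
t1.Δ0 p=1 clk=1 r=0 q=0
t1.Δ1 p=1 clk=0 r=0 q=0
t2.Δ0 p=1 clk=0 r=0 q=0
t2.Δ1 p=1 clk=1 r=0 q=0
t2.Δ2 p=1 clk=1 r=1 q=0
t2.Δ3 p=0 clk=1 r=1 q=0
t3.Δ0 p=0 clk=1 r=1 q=0
t3.Δ1 p=0 clk=0 r=1 q=0
t4.Δ0 p=0 clk=0 r=1 q=0
t4.Δ1 p=0 clk=1 r=1 q=0
t4.Δ2 p=0 clk=1 r=0 q=1
t4.Δ3 p=1 clk=1 r=0 q=1
t5.Δ0 p=1 clk=1 r=0 q=1
t5.Δ1 p=1 clk=0 r=0 q=1
t6.Δ0 p=1 clk=0 r=0 q=1
t6.Δ1 p=1 clk=1 r=0 q=1
t6.Δ2 p=1 clk=1 r=1 q=1
t6.Δ3 p=0 clk=1 r=1 q=1
t7.Δ0 p=0 clk=1 r=1 q=1
t7.Δ1 p=0 clk=0 r=1 q=1
t8.Δ0 p=0 clk=0 r=1 q=1
t8.Δ1 p=0 clk=1 r=1 q=1
t8.Δ2 p=0 clk=1 r=0 q=0
t8.Δ3 p=1 clk=1 r=0 q=0
t9.Δ0 p=1 clk=1 r=0 q=0
t9.Δ1 p=1 clk=0 r=0 q=0
t10.Δ0 p=1 clk=0 r=0 q=0
t10.Δ1 p=1 clk=1 r=0 q=0
t10.Δ2 p=1 clk=1 r=1 q=0
t10.Δ3 p=0 clk=1 r=1 q=0
t11.Δ0 p=0 clk=1 r=1 q=0
t11.Δ1 p=0 clk=0 r=1 q=0
t12.Δ0 p=0 clk=0 r=1 q=0
t12.Δ1 p=0 clk=1 r=1 q=0
t12.Δ2 p=0 clk=1 r=0 q=1
t12.Δ3 p=1 clk=1 r=0 q=1
t13.Δ0 p=1 clk=1 r=0 q=1
t13.Δ1 p=1 clk=0 r=0 q=1
t14.Δ0 p=1 clk=0 r=0 q=1
t14.Δ1 p=1 clk=1 r=0 q=1
t14.Δ2 p=1 clk=1 r=1 q=1
t14.Δ3 p=0 clk=1 r=1 q=1
t15.Δ0 p=0 clk=1 r=1 q=1
t15.Δ1 p=0 clk=0 r=1 q=1
t16.Δ0 p=0 clk=0 r=1 q=1
t16.Δ1 p=0 clk=1 r=1 q=1
t16.Δ2 p=0 clk=1 r=0 q=0
t16.Δ3 p=1 clk=1 r=0 q=0
t17.Δ0 p=1 clk=1 r=0 q=0
t17.Δ1 p=1 clk=0 r=0 q=0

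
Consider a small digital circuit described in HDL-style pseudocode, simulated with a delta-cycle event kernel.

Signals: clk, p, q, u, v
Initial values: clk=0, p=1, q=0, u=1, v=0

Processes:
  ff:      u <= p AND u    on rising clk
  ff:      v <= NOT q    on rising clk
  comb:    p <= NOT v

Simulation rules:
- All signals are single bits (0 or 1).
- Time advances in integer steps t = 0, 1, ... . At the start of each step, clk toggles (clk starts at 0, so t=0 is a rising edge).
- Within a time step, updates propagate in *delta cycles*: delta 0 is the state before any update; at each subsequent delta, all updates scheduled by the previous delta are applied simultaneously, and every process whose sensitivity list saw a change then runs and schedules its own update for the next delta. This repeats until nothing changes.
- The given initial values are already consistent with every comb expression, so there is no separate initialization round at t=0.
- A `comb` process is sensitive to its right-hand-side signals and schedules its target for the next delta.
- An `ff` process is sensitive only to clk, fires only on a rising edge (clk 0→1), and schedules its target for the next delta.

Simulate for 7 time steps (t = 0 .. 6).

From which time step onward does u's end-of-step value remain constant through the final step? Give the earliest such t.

2

t0.Δ0 p=1 u=1 clk=0 v=0 q=0
t0.Δ1 p=1 u=1 clk=1 v=0 q=0
t0.Δ2 p=1 u=1 clk=1 v=1 q=0
t0.Δ3 p=0 u=1 clk=1 v=1 q=0
t1.Δ0 p=0 u=1 clk=1 v=1 q=0
t1.Δ1 p=0 u=1 clk=0 v=1 q=0
t2.Δ0 p=0 u=1 clk=0 v=1 q=0
t2.Δ1 p=0 u=1 clk=1 v=1 q=0
t2.Δ2 p=0 u=0 clk=1 v=1 q=0
t3.Δ0 p=0 u=0 clk=1 v=1 q=0
t3.Δ1 p=0 u=0 clk=0 v=1 q=0
t4.Δ0 p=0 u=0 clk=0 v=1 q=0
t4.Δ1 p=0 u=0 clk=1 v=1 q=0
t5.Δ0 p=0 u=0 clk=1 v=1 q=0
t5.Δ1 p=0 u=0 clk=0 v=1 q=0
t6.Δ0 p=0 u=0 clk=0 v=1 q=0
t6.Δ1 p=0 u=0 clk=1 v=1 q=0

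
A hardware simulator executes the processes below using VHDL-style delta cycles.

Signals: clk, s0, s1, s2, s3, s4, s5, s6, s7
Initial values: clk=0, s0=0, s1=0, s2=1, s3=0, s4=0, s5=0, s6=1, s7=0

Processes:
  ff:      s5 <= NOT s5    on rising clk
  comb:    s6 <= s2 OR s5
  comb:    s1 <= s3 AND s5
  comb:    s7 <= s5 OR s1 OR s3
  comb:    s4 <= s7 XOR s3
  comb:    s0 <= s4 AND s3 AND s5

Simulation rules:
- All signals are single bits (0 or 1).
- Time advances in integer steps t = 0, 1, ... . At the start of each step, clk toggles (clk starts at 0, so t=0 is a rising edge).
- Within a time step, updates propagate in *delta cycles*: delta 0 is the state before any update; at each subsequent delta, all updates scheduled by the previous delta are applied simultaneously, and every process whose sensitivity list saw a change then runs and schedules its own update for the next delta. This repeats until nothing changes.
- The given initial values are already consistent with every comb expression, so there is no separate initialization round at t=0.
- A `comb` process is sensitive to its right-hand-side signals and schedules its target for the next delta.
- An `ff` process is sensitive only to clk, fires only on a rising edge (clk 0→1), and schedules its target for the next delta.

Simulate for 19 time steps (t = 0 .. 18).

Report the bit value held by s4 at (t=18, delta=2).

t0.Δ0 clk=0 s7=0 s0=0 s3=0 s1=0 s2=1 s6=1 s5=0 s4=0
t0.Δ1 clk=1 s7=0 s0=0 s3=0 s1=0 s2=1 s6=1 s5=0 s4=0
t0.Δ2 clk=1 s7=0 s0=0 s3=0 s1=0 s2=1 s6=1 s5=1 s4=0
t0.Δ3 clk=1 s7=1 s0=0 s3=0 s1=0 s2=1 s6=1 s5=1 s4=0
t0.Δ4 clk=1 s7=1 s0=0 s3=0 s1=0 s2=1 s6=1 s5=1 s4=1
t1.Δ0 clk=1 s7=1 s0=0 s3=0 s1=0 s2=1 s6=1 s5=1 s4=1
t1.Δ1 clk=0 s7=1 s0=0 s3=0 s1=0 s2=1 s6=1 s5=1 s4=1
t2.Δ0 clk=0 s7=1 s0=0 s3=0 s1=0 s2=1 s6=1 s5=1 s4=1
t2.Δ1 clk=1 s7=1 s0=0 s3=0 s1=0 s2=1 s6=1 s5=1 s4=1
t2.Δ2 clk=1 s7=1 s0=0 s3=0 s1=0 s2=1 s6=1 s5=0 s4=1
t2.Δ3 clk=1 s7=0 s0=0 s3=0 s1=0 s2=1 s6=1 s5=0 s4=1
t2.Δ4 clk=1 s7=0 s0=0 s3=0 s1=0 s2=1 s6=1 s5=0 s4=0
t3.Δ0 clk=1 s7=0 s0=0 s3=0 s1=0 s2=1 s6=1 s5=0 s4=0
t3.Δ1 clk=0 s7=0 s0=0 s3=0 s1=0 s2=1 s6=1 s5=0 s4=0
t4.Δ0 clk=0 s7=0 s0=0 s3=0 s1=0 s2=1 s6=1 s5=0 s4=0
t4.Δ1 clk=1 s7=0 s0=0 s3=0 s1=0 s2=1 s6=1 s5=0 s4=0
t4.Δ2 clk=1 s7=0 s0=0 s3=0 s1=0 s2=1 s6=1 s5=1 s4=0
t4.Δ3 clk=1 s7=1 s0=0 s3=0 s1=0 s2=1 s6=1 s5=1 s4=0
t4.Δ4 clk=1 s7=1 s0=0 s3=0 s1=0 s2=1 s6=1 s5=1 s4=1
t5.Δ0 clk=1 s7=1 s0=0 s3=0 s1=0 s2=1 s6=1 s5=1 s4=1
t5.Δ1 clk=0 s7=1 s0=0 s3=0 s1=0 s2=1 s6=1 s5=1 s4=1
t6.Δ0 clk=0 s7=1 s0=0 s3=0 s1=0 s2=1 s6=1 s5=1 s4=1
t6.Δ1 clk=1 s7=1 s0=0 s3=0 s1=0 s2=1 s6=1 s5=1 s4=1
t6.Δ2 clk=1 s7=1 s0=0 s3=0 s1=0 s2=1 s6=1 s5=0 s4=1
t6.Δ3 clk=1 s7=0 s0=0 s3=0 s1=0 s2=1 s6=1 s5=0 s4=1
t6.Δ4 clk=1 s7=0 s0=0 s3=0 s1=0 s2=1 s6=1 s5=0 s4=0
t7.Δ0 clk=1 s7=0 s0=0 s3=0 s1=0 s2=1 s6=1 s5=0 s4=0
t7.Δ1 clk=0 s7=0 s0=0 s3=0 s1=0 s2=1 s6=1 s5=0 s4=0
t8.Δ0 clk=0 s7=0 s0=0 s3=0 s1=0 s2=1 s6=1 s5=0 s4=0
t8.Δ1 clk=1 s7=0 s0=0 s3=0 s1=0 s2=1 s6=1 s5=0 s4=0
t8.Δ2 clk=1 s7=0 s0=0 s3=0 s1=0 s2=1 s6=1 s5=1 s4=0
t8.Δ3 clk=1 s7=1 s0=0 s3=0 s1=0 s2=1 s6=1 s5=1 s4=0
t8.Δ4 clk=1 s7=1 s0=0 s3=0 s1=0 s2=1 s6=1 s5=1 s4=1
t9.Δ0 clk=1 s7=1 s0=0 s3=0 s1=0 s2=1 s6=1 s5=1 s4=1
t9.Δ1 clk=0 s7=1 s0=0 s3=0 s1=0 s2=1 s6=1 s5=1 s4=1
t10.Δ0 clk=0 s7=1 s0=0 s3=0 s1=0 s2=1 s6=1 s5=1 s4=1
t10.Δ1 clk=1 s7=1 s0=0 s3=0 s1=0 s2=1 s6=1 s5=1 s4=1
t10.Δ2 clk=1 s7=1 s0=0 s3=0 s1=0 s2=1 s6=1 s5=0 s4=1
t10.Δ3 clk=1 s7=0 s0=0 s3=0 s1=0 s2=1 s6=1 s5=0 s4=1
t10.Δ4 clk=1 s7=0 s0=0 s3=0 s1=0 s2=1 s6=1 s5=0 s4=0
t11.Δ0 clk=1 s7=0 s0=0 s3=0 s1=0 s2=1 s6=1 s5=0 s4=0
t11.Δ1 clk=0 s7=0 s0=0 s3=0 s1=0 s2=1 s6=1 s5=0 s4=0
t12.Δ0 clk=0 s7=0 s0=0 s3=0 s1=0 s2=1 s6=1 s5=0 s4=0
t12.Δ1 clk=1 s7=0 s0=0 s3=0 s1=0 s2=1 s6=1 s5=0 s4=0
t12.Δ2 clk=1 s7=0 s0=0 s3=0 s1=0 s2=1 s6=1 s5=1 s4=0
t12.Δ3 clk=1 s7=1 s0=0 s3=0 s1=0 s2=1 s6=1 s5=1 s4=0
t12.Δ4 clk=1 s7=1 s0=0 s3=0 s1=0 s2=1 s6=1 s5=1 s4=1
t13.Δ0 clk=1 s7=1 s0=0 s3=0 s1=0 s2=1 s6=1 s5=1 s4=1
t13.Δ1 clk=0 s7=1 s0=0 s3=0 s1=0 s2=1 s6=1 s5=1 s4=1
t14.Δ0 clk=0 s7=1 s0=0 s3=0 s1=0 s2=1 s6=1 s5=1 s4=1
t14.Δ1 clk=1 s7=1 s0=0 s3=0 s1=0 s2=1 s6=1 s5=1 s4=1
t14.Δ2 clk=1 s7=1 s0=0 s3=0 s1=0 s2=1 s6=1 s5=0 s4=1
t14.Δ3 clk=1 s7=0 s0=0 s3=0 s1=0 s2=1 s6=1 s5=0 s4=1
t14.Δ4 clk=1 s7=0 s0=0 s3=0 s1=0 s2=1 s6=1 s5=0 s4=0
t15.Δ0 clk=1 s7=0 s0=0 s3=0 s1=0 s2=1 s6=1 s5=0 s4=0
t15.Δ1 clk=0 s7=0 s0=0 s3=0 s1=0 s2=1 s6=1 s5=0 s4=0
t16.Δ0 clk=0 s7=0 s0=0 s3=0 s1=0 s2=1 s6=1 s5=0 s4=0
t16.Δ1 clk=1 s7=0 s0=0 s3=0 s1=0 s2=1 s6=1 s5=0 s4=0
t16.Δ2 clk=1 s7=0 s0=0 s3=0 s1=0 s2=1 s6=1 s5=1 s4=0
t16.Δ3 clk=1 s7=1 s0=0 s3=0 s1=0 s2=1 s6=1 s5=1 s4=0
t16.Δ4 clk=1 s7=1 s0=0 s3=0 s1=0 s2=1 s6=1 s5=1 s4=1
t17.Δ0 clk=1 s7=1 s0=0 s3=0 s1=0 s2=1 s6=1 s5=1 s4=1
t17.Δ1 clk=0 s7=1 s0=0 s3=0 s1=0 s2=1 s6=1 s5=1 s4=1
t18.Δ0 clk=0 s7=1 s0=0 s3=0 s1=0 s2=1 s6=1 s5=1 s4=1
t18.Δ1 clk=1 s7=1 s0=0 s3=0 s1=0 s2=1 s6=1 s5=1 s4=1
t18.Δ2 clk=1 s7=1 s0=0 s3=0 s1=0 s2=1 s6=1 s5=0 s4=1
t18.Δ3 clk=1 s7=0 s0=0 s3=0 s1=0 s2=1 s6=1 s5=0 s4=1
t18.Δ4 clk=1 s7=0 s0=0 s3=0 s1=0 s2=1 s6=1 s5=0 s4=0

1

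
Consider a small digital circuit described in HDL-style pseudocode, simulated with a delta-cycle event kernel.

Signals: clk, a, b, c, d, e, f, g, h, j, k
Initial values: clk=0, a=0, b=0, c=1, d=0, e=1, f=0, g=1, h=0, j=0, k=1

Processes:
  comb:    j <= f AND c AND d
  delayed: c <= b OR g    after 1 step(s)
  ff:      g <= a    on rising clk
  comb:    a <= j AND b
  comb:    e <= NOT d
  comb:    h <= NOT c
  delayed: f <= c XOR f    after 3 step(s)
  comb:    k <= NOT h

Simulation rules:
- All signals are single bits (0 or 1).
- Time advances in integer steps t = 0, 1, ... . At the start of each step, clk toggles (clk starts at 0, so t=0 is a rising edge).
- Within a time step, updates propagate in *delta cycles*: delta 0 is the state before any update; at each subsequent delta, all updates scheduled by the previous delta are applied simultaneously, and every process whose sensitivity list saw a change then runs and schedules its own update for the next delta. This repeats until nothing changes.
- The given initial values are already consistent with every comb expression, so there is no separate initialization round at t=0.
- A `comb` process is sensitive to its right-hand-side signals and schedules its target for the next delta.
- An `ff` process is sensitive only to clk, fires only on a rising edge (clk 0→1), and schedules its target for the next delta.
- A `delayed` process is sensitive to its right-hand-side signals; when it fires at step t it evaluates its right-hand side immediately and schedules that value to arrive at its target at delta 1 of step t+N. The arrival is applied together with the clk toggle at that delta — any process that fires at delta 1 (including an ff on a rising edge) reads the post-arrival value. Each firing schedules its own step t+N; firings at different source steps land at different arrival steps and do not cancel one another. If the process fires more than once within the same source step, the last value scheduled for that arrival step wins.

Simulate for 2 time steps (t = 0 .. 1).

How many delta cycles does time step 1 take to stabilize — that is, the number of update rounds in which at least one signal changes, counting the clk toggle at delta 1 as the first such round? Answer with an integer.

t=0 Δ0: a=0 c=1 j=0 d=0 g=1 k=1 e=1 clk=0 f=0 h=0 b=0
  Δ1: clk:0→1
  Δ2: g:1→0
  (2Δ to stable)
t=1 Δ0: a=0 c=1 j=0 d=0 g=0 k=1 e=1 clk=1 f=0 h=0 b=0
  Δ1: c:1→0, clk:1→0
  Δ2: h:0→1
  Δ3: k:1→0
  (3Δ to stable)

3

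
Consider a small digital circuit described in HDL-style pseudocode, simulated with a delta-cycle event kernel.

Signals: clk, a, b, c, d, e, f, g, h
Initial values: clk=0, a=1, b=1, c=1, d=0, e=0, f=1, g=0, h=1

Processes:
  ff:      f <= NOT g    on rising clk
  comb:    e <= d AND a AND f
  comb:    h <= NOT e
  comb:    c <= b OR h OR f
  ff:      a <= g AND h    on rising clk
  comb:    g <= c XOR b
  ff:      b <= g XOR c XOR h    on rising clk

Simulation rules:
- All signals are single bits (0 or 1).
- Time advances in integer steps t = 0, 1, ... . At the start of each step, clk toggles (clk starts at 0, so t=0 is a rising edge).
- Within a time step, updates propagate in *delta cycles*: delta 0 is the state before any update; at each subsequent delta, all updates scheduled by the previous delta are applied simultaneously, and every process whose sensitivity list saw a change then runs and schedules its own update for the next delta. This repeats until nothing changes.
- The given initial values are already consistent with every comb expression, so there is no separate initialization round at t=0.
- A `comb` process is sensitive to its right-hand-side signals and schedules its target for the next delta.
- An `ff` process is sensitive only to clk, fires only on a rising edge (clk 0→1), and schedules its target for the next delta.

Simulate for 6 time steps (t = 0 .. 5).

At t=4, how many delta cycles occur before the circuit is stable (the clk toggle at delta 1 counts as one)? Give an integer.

3

t0.Δ0 a=1 c=1 h=1 e=0 f=1 clk=0 b=1 d=0 g=0
t0.Δ1 a=1 c=1 h=1 e=0 f=1 clk=1 b=1 d=0 g=0
t0.Δ2 a=0 c=1 h=1 e=0 f=1 clk=1 b=0 d=0 g=0
t0.Δ3 a=0 c=1 h=1 e=0 f=1 clk=1 b=0 d=0 g=1
t1.Δ0 a=0 c=1 h=1 e=0 f=1 clk=1 b=0 d=0 g=1
t1.Δ1 a=0 c=1 h=1 e=0 f=1 clk=0 b=0 d=0 g=1
t2.Δ0 a=0 c=1 h=1 e=0 f=1 clk=0 b=0 d=0 g=1
t2.Δ1 a=0 c=1 h=1 e=0 f=1 clk=1 b=0 d=0 g=1
t2.Δ2 a=1 c=1 h=1 e=0 f=0 clk=1 b=1 d=0 g=1
t2.Δ3 a=1 c=1 h=1 e=0 f=0 clk=1 b=1 d=0 g=0
t3.Δ0 a=1 c=1 h=1 e=0 f=0 clk=1 b=1 d=0 g=0
t3.Δ1 a=1 c=1 h=1 e=0 f=0 clk=0 b=1 d=0 g=0
t4.Δ0 a=1 c=1 h=1 e=0 f=0 clk=0 b=1 d=0 g=0
t4.Δ1 a=1 c=1 h=1 e=0 f=0 clk=1 b=1 d=0 g=0
t4.Δ2 a=0 c=1 h=1 e=0 f=1 clk=1 b=0 d=0 g=0
t4.Δ3 a=0 c=1 h=1 e=0 f=1 clk=1 b=0 d=0 g=1
t5.Δ0 a=0 c=1 h=1 e=0 f=1 clk=1 b=0 d=0 g=1
t5.Δ1 a=0 c=1 h=1 e=0 f=1 clk=0 b=0 d=0 g=1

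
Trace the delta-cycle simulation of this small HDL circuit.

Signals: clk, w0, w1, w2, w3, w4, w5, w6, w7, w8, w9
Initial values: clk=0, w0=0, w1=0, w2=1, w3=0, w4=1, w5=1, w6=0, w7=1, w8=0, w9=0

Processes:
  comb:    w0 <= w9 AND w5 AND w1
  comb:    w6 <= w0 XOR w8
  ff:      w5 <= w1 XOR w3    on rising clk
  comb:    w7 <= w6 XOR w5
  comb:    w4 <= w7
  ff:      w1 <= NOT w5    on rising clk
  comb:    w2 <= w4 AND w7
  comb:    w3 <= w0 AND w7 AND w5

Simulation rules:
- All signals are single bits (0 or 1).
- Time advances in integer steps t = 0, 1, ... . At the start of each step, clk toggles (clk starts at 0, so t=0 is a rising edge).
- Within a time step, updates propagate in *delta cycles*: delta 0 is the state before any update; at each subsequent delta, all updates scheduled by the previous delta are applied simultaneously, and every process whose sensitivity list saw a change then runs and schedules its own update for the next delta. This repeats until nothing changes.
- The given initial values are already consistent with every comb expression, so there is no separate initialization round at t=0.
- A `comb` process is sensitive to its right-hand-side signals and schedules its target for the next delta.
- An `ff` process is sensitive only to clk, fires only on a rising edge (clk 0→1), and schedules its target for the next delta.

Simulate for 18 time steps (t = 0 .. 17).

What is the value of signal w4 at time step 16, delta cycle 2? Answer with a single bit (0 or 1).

t0.Δ0 w4=1 w3=0 w6=0 w8=0 w1=0 w2=1 w0=0 w9=0 w7=1 clk=0 w5=1
t0.Δ1 w4=1 w3=0 w6=0 w8=0 w1=0 w2=1 w0=0 w9=0 w7=1 clk=1 w5=1
t0.Δ2 w4=1 w3=0 w6=0 w8=0 w1=0 w2=1 w0=0 w9=0 w7=1 clk=1 w5=0
t0.Δ3 w4=1 w3=0 w6=0 w8=0 w1=0 w2=1 w0=0 w9=0 w7=0 clk=1 w5=0
t0.Δ4 w4=0 w3=0 w6=0 w8=0 w1=0 w2=0 w0=0 w9=0 w7=0 clk=1 w5=0
t1.Δ0 w4=0 w3=0 w6=0 w8=0 w1=0 w2=0 w0=0 w9=0 w7=0 clk=1 w5=0
t1.Δ1 w4=0 w3=0 w6=0 w8=0 w1=0 w2=0 w0=0 w9=0 w7=0 clk=0 w5=0
t2.Δ0 w4=0 w3=0 w6=0 w8=0 w1=0 w2=0 w0=0 w9=0 w7=0 clk=0 w5=0
t2.Δ1 w4=0 w3=0 w6=0 w8=0 w1=0 w2=0 w0=0 w9=0 w7=0 clk=1 w5=0
t2.Δ2 w4=0 w3=0 w6=0 w8=0 w1=1 w2=0 w0=0 w9=0 w7=0 clk=1 w5=0
t3.Δ0 w4=0 w3=0 w6=0 w8=0 w1=1 w2=0 w0=0 w9=0 w7=0 clk=1 w5=0
t3.Δ1 w4=0 w3=0 w6=0 w8=0 w1=1 w2=0 w0=0 w9=0 w7=0 clk=0 w5=0
t4.Δ0 w4=0 w3=0 w6=0 w8=0 w1=1 w2=0 w0=0 w9=0 w7=0 clk=0 w5=0
t4.Δ1 w4=0 w3=0 w6=0 w8=0 w1=1 w2=0 w0=0 w9=0 w7=0 clk=1 w5=0
t4.Δ2 w4=0 w3=0 w6=0 w8=0 w1=1 w2=0 w0=0 w9=0 w7=0 clk=1 w5=1
t4.Δ3 w4=0 w3=0 w6=0 w8=0 w1=1 w2=0 w0=0 w9=0 w7=1 clk=1 w5=1
t4.Δ4 w4=1 w3=0 w6=0 w8=0 w1=1 w2=0 w0=0 w9=0 w7=1 clk=1 w5=1
t4.Δ5 w4=1 w3=0 w6=0 w8=0 w1=1 w2=1 w0=0 w9=0 w7=1 clk=1 w5=1
t5.Δ0 w4=1 w3=0 w6=0 w8=0 w1=1 w2=1 w0=0 w9=0 w7=1 clk=1 w5=1
t5.Δ1 w4=1 w3=0 w6=0 w8=0 w1=1 w2=1 w0=0 w9=0 w7=1 clk=0 w5=1
t6.Δ0 w4=1 w3=0 w6=0 w8=0 w1=1 w2=1 w0=0 w9=0 w7=1 clk=0 w5=1
t6.Δ1 w4=1 w3=0 w6=0 w8=0 w1=1 w2=1 w0=0 w9=0 w7=1 clk=1 w5=1
t6.Δ2 w4=1 w3=0 w6=0 w8=0 w1=0 w2=1 w0=0 w9=0 w7=1 clk=1 w5=1
t7.Δ0 w4=1 w3=0 w6=0 w8=0 w1=0 w2=1 w0=0 w9=0 w7=1 clk=1 w5=1
t7.Δ1 w4=1 w3=0 w6=0 w8=0 w1=0 w2=1 w0=0 w9=0 w7=1 clk=0 w5=1
t8.Δ0 w4=1 w3=0 w6=0 w8=0 w1=0 w2=1 w0=0 w9=0 w7=1 clk=0 w5=1
t8.Δ1 w4=1 w3=0 w6=0 w8=0 w1=0 w2=1 w0=0 w9=0 w7=1 clk=1 w5=1
t8.Δ2 w4=1 w3=0 w6=0 w8=0 w1=0 w2=1 w0=0 w9=0 w7=1 clk=1 w5=0
t8.Δ3 w4=1 w3=0 w6=0 w8=0 w1=0 w2=1 w0=0 w9=0 w7=0 clk=1 w5=0
t8.Δ4 w4=0 w3=0 w6=0 w8=0 w1=0 w2=0 w0=0 w9=0 w7=0 clk=1 w5=0
t9.Δ0 w4=0 w3=0 w6=0 w8=0 w1=0 w2=0 w0=0 w9=0 w7=0 clk=1 w5=0
t9.Δ1 w4=0 w3=0 w6=0 w8=0 w1=0 w2=0 w0=0 w9=0 w7=0 clk=0 w5=0
t10.Δ0 w4=0 w3=0 w6=0 w8=0 w1=0 w2=0 w0=0 w9=0 w7=0 clk=0 w5=0
t10.Δ1 w4=0 w3=0 w6=0 w8=0 w1=0 w2=0 w0=0 w9=0 w7=0 clk=1 w5=0
t10.Δ2 w4=0 w3=0 w6=0 w8=0 w1=1 w2=0 w0=0 w9=0 w7=0 clk=1 w5=0
t11.Δ0 w4=0 w3=0 w6=0 w8=0 w1=1 w2=0 w0=0 w9=0 w7=0 clk=1 w5=0
t11.Δ1 w4=0 w3=0 w6=0 w8=0 w1=1 w2=0 w0=0 w9=0 w7=0 clk=0 w5=0
t12.Δ0 w4=0 w3=0 w6=0 w8=0 w1=1 w2=0 w0=0 w9=0 w7=0 clk=0 w5=0
t12.Δ1 w4=0 w3=0 w6=0 w8=0 w1=1 w2=0 w0=0 w9=0 w7=0 clk=1 w5=0
t12.Δ2 w4=0 w3=0 w6=0 w8=0 w1=1 w2=0 w0=0 w9=0 w7=0 clk=1 w5=1
t12.Δ3 w4=0 w3=0 w6=0 w8=0 w1=1 w2=0 w0=0 w9=0 w7=1 clk=1 w5=1
t12.Δ4 w4=1 w3=0 w6=0 w8=0 w1=1 w2=0 w0=0 w9=0 w7=1 clk=1 w5=1
t12.Δ5 w4=1 w3=0 w6=0 w8=0 w1=1 w2=1 w0=0 w9=0 w7=1 clk=1 w5=1
t13.Δ0 w4=1 w3=0 w6=0 w8=0 w1=1 w2=1 w0=0 w9=0 w7=1 clk=1 w5=1
t13.Δ1 w4=1 w3=0 w6=0 w8=0 w1=1 w2=1 w0=0 w9=0 w7=1 clk=0 w5=1
t14.Δ0 w4=1 w3=0 w6=0 w8=0 w1=1 w2=1 w0=0 w9=0 w7=1 clk=0 w5=1
t14.Δ1 w4=1 w3=0 w6=0 w8=0 w1=1 w2=1 w0=0 w9=0 w7=1 clk=1 w5=1
t14.Δ2 w4=1 w3=0 w6=0 w8=0 w1=0 w2=1 w0=0 w9=0 w7=1 clk=1 w5=1
t15.Δ0 w4=1 w3=0 w6=0 w8=0 w1=0 w2=1 w0=0 w9=0 w7=1 clk=1 w5=1
t15.Δ1 w4=1 w3=0 w6=0 w8=0 w1=0 w2=1 w0=0 w9=0 w7=1 clk=0 w5=1
t16.Δ0 w4=1 w3=0 w6=0 w8=0 w1=0 w2=1 w0=0 w9=0 w7=1 clk=0 w5=1
t16.Δ1 w4=1 w3=0 w6=0 w8=0 w1=0 w2=1 w0=0 w9=0 w7=1 clk=1 w5=1
t16.Δ2 w4=1 w3=0 w6=0 w8=0 w1=0 w2=1 w0=0 w9=0 w7=1 clk=1 w5=0
t16.Δ3 w4=1 w3=0 w6=0 w8=0 w1=0 w2=1 w0=0 w9=0 w7=0 clk=1 w5=0
t16.Δ4 w4=0 w3=0 w6=0 w8=0 w1=0 w2=0 w0=0 w9=0 w7=0 clk=1 w5=0
t17.Δ0 w4=0 w3=0 w6=0 w8=0 w1=0 w2=0 w0=0 w9=0 w7=0 clk=1 w5=0
t17.Δ1 w4=0 w3=0 w6=0 w8=0 w1=0 w2=0 w0=0 w9=0 w7=0 clk=0 w5=0

1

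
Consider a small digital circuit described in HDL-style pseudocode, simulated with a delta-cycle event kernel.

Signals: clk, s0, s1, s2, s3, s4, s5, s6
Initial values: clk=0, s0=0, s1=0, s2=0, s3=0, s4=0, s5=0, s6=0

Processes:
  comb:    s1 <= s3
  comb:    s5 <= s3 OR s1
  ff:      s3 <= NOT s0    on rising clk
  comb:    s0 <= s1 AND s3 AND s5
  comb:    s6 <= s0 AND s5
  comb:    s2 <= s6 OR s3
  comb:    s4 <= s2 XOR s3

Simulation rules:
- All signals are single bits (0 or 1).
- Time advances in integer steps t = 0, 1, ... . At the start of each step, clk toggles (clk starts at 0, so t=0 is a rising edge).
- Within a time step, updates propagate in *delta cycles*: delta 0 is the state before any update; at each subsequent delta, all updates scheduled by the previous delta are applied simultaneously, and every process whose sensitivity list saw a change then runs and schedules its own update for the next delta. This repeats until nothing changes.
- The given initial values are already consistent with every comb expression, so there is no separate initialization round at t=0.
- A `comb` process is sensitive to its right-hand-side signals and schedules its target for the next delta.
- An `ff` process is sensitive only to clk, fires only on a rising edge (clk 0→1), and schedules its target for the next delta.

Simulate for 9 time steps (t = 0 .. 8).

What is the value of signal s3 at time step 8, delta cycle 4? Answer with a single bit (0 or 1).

1

t=0 Δ0: s1=0 s3=0 s6=0 s2=0 s5=0 s4=0 clk=0 s0=0
  Δ1: clk:0→1
  Δ2: s3:0→1
  Δ3: s1:0→1, s2:0→1, s5:0→1, s4:0→1
  Δ4: s4:1→0, s0:0→1
  Δ5: s6:0→1
  (5Δ to stable)
t=1 Δ0: s1=1 s3=1 s6=1 s2=1 s5=1 s4=0 clk=1 s0=1
  Δ1: clk:1→0
  (1Δ to stable)
t=2 Δ0: s1=1 s3=1 s6=1 s2=1 s5=1 s4=0 clk=0 s0=1
  Δ1: clk:0→1
  Δ2: s3:1→0
  Δ3: s1:1→0, s4:0→1, s0:1→0
  Δ4: s6:1→0, s5:1→0
  Δ5: s2:1→0
  Δ6: s4:1→0
  (6Δ to stable)
t=3 Δ0: s1=0 s3=0 s6=0 s2=0 s5=0 s4=0 clk=1 s0=0
  Δ1: clk:1→0
  (1Δ to stable)
t=4 Δ0: s1=0 s3=0 s6=0 s2=0 s5=0 s4=0 clk=0 s0=0
  Δ1: clk:0→1
  Δ2: s3:0→1
  Δ3: s1:0→1, s2:0→1, s5:0→1, s4:0→1
  Δ4: s4:1→0, s0:0→1
  Δ5: s6:0→1
  (5Δ to stable)
t=5 Δ0: s1=1 s3=1 s6=1 s2=1 s5=1 s4=0 clk=1 s0=1
  Δ1: clk:1→0
  (1Δ to stable)
t=6 Δ0: s1=1 s3=1 s6=1 s2=1 s5=1 s4=0 clk=0 s0=1
  Δ1: clk:0→1
  Δ2: s3:1→0
  Δ3: s1:1→0, s4:0→1, s0:1→0
  Δ4: s6:1→0, s5:1→0
  Δ5: s2:1→0
  Δ6: s4:1→0
  (6Δ to stable)
t=7 Δ0: s1=0 s3=0 s6=0 s2=0 s5=0 s4=0 clk=1 s0=0
  Δ1: clk:1→0
  (1Δ to stable)
t=8 Δ0: s1=0 s3=0 s6=0 s2=0 s5=0 s4=0 clk=0 s0=0
  Δ1: clk:0→1
  Δ2: s3:0→1
  Δ3: s1:0→1, s2:0→1, s5:0→1, s4:0→1
  Δ4: s4:1→0, s0:0→1
  Δ5: s6:0→1
  (5Δ to stable)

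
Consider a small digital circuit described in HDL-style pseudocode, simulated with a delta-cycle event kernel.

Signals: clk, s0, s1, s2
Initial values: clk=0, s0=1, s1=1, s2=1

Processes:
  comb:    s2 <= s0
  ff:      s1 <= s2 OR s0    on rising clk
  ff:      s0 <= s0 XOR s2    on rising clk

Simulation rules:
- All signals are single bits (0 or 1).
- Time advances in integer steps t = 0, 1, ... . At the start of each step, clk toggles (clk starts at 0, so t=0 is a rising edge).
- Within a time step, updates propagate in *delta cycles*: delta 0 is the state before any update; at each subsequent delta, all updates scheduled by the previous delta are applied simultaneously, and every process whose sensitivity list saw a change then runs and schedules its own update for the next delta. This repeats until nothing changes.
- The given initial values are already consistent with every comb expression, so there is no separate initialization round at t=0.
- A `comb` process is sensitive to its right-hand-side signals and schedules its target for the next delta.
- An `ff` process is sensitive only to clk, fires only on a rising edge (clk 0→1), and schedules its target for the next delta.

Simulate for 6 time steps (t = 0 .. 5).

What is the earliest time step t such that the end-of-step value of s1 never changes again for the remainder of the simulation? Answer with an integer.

2

t=0 Δ0: clk=0 s2=1 s0=1 s1=1
  Δ1: clk:0→1
  Δ2: s0:1→0
  Δ3: s2:1→0
  (3Δ to stable)
t=1 Δ0: clk=1 s2=0 s0=0 s1=1
  Δ1: clk:1→0
  (1Δ to stable)
t=2 Δ0: clk=0 s2=0 s0=0 s1=1
  Δ1: clk:0→1
  Δ2: s1:1→0
  (2Δ to stable)
t=3 Δ0: clk=1 s2=0 s0=0 s1=0
  Δ1: clk:1→0
  (1Δ to stable)
t=4 Δ0: clk=0 s2=0 s0=0 s1=0
  Δ1: clk:0→1
  (1Δ to stable)
t=5 Δ0: clk=1 s2=0 s0=0 s1=0
  Δ1: clk:1→0
  (1Δ to stable)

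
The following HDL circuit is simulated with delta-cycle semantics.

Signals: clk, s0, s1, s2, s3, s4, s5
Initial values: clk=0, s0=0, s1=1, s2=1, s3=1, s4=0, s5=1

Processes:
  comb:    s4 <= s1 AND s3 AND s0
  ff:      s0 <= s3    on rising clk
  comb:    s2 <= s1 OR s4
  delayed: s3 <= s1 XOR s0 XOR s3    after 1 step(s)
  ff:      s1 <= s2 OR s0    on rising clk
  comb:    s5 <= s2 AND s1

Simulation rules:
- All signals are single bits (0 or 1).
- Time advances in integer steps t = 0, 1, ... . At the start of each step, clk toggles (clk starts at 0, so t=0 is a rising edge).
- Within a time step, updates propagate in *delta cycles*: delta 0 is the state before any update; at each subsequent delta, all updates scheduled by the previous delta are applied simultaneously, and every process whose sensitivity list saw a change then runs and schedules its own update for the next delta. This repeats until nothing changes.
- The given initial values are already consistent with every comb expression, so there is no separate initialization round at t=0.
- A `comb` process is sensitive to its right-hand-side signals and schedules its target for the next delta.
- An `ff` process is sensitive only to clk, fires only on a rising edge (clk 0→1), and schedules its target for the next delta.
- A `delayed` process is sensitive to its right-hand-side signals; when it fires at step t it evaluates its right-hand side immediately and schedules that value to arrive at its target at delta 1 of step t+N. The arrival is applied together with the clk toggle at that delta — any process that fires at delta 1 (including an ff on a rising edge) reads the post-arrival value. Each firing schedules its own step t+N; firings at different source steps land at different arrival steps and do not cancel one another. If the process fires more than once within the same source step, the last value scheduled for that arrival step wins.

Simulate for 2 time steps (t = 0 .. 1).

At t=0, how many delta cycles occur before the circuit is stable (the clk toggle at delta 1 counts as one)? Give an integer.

t0.Δ0 s5=1 s4=0 s0=0 s2=1 s1=1 clk=0 s3=1
t0.Δ1 s5=1 s4=0 s0=0 s2=1 s1=1 clk=1 s3=1
t0.Δ2 s5=1 s4=0 s0=1 s2=1 s1=1 clk=1 s3=1
t0.Δ3 s5=1 s4=1 s0=1 s2=1 s1=1 clk=1 s3=1
t1.Δ0 s5=1 s4=1 s0=1 s2=1 s1=1 clk=1 s3=1
t1.Δ1 s5=1 s4=1 s0=1 s2=1 s1=1 clk=0 s3=1

3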